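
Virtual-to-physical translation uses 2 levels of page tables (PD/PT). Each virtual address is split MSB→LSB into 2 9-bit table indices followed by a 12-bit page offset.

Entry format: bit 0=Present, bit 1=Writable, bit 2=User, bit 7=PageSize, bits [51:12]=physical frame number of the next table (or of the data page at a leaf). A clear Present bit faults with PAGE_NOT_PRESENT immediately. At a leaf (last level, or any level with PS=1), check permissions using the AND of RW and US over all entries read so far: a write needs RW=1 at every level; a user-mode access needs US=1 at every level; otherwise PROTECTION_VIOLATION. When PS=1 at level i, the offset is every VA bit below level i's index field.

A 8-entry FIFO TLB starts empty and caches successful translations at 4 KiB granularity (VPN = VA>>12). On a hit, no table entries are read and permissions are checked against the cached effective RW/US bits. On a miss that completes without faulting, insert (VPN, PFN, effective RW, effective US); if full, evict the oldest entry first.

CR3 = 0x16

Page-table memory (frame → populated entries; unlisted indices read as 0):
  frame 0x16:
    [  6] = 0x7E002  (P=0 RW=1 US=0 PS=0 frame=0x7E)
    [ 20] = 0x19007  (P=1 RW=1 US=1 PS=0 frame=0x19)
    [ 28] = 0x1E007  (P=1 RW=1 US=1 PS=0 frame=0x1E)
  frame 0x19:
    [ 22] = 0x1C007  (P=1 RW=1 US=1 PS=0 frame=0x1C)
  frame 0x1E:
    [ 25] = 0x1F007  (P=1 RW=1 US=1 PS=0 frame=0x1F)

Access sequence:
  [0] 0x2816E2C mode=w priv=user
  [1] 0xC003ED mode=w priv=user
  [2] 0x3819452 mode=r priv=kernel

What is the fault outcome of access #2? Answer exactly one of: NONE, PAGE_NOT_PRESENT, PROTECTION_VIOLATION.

Trace:
#0 VA=0x2816E2C (w,user):
  L0 @0x16[20] → 0x19007  P=1,RW=1,US=1,PS=0
  L1 @0x19[22] → 0x1C007  P=1,RW=1,US=1,PS=0
  → PA=0x1CE2C  (2 entries read)
#1 VA=0xC003ED (w,user):
  L0 @0x16[6] → 0x7E002  P=0,RW=1,US=0,PS=0
  ⇒ fault: PAGE_NOT_PRESENT  — 1 lookups
#2 VA=0x3819452 (r,kernel):
  L0 @0x16[28] → 0x1E007  P=1,RW=1,US=1,PS=0
  L1 @0x1E[25] → 0x1F007  P=1,RW=1,US=1,PS=0
  → PA=0x1F452  (2 entries read)

Access #2 fault: NONE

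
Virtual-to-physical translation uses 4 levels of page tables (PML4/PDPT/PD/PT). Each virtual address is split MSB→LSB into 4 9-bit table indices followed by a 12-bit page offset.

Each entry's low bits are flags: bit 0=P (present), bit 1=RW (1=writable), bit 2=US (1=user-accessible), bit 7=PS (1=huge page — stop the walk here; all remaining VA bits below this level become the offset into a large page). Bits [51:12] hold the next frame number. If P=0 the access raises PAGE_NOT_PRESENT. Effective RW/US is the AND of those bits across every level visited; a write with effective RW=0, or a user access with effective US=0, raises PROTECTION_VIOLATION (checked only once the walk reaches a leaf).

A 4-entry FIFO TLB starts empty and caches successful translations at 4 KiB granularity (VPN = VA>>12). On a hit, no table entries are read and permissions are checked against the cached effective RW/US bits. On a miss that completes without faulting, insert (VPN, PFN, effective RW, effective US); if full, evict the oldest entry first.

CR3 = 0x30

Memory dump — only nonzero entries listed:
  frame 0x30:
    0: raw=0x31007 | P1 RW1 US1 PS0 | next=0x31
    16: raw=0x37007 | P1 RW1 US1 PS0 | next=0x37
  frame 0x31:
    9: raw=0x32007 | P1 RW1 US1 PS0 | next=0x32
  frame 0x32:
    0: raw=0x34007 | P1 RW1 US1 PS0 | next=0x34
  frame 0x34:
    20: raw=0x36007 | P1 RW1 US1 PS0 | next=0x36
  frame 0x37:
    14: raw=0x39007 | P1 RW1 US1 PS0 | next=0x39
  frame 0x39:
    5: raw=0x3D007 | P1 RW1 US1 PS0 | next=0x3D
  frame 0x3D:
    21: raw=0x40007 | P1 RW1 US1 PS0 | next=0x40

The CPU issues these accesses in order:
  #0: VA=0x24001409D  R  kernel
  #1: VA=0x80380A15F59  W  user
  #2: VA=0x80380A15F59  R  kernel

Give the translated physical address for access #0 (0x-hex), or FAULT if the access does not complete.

Per-access translation:
#0 VA=0x24001409D (r,kernel):
  L0: frame=0x30 idx=0 entry=0x31007 [P=1 RW=1 US=1 PS=0]
  L1: frame=0x31 idx=9 entry=0x32007 [P=1 RW=1 US=1 PS=0]
  L2: frame=0x32 idx=0 entry=0x34007 [P=1 RW=1 US=1 PS=0]
  L3: frame=0x34 idx=20 entry=0x36007 [P=1 RW=1 US=1 PS=0]
  → PA=0x3609D  (4 entries read)
#1 VA=0x80380A15F59 (w,user):
  L0: frame=0x30 idx=16 entry=0x37007 [P=1 RW=1 US=1 PS=0]
  L1: frame=0x37 idx=14 entry=0x39007 [P=1 RW=1 US=1 PS=0]
  L2: frame=0x39 idx=5 entry=0x3D007 [P=1 RW=1 US=1 PS=0]
  L3: frame=0x3D idx=21 entry=0x40007 [P=1 RW=1 US=1 PS=0]
  → PA=0x40F59  (4 entries read)
#2 VA=0x80380A15F59 (r,kernel):
  TLB hit vpn=0x80380A15 → PA=0x40F59

Access #0 PA: 0x3609D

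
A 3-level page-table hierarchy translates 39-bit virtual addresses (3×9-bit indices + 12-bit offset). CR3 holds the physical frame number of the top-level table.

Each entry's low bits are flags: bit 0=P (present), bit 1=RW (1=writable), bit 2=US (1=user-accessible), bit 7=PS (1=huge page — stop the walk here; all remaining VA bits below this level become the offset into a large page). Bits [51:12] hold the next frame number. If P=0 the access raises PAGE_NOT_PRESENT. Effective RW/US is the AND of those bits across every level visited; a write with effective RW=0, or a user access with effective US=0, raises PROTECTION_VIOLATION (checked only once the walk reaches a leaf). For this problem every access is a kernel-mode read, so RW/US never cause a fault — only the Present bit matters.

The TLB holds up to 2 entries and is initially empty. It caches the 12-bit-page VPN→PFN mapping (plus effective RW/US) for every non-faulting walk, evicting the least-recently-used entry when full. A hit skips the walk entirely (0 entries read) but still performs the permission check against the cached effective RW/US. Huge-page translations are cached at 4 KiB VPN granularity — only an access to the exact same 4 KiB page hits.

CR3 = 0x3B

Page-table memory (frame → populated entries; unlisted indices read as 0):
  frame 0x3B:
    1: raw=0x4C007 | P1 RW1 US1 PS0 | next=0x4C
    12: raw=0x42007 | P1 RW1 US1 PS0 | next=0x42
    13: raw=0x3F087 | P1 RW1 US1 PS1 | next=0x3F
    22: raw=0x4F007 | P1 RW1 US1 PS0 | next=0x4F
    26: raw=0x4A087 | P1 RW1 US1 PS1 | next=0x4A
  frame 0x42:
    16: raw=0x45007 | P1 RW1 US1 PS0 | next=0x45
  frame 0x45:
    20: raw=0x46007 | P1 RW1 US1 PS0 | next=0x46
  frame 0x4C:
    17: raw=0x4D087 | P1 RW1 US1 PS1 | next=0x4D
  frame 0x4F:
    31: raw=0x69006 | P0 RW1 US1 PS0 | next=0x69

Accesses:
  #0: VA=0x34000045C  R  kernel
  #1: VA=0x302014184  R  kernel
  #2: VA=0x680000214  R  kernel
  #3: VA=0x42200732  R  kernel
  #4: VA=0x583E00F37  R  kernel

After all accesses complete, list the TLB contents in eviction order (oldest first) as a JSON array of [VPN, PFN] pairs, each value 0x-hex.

Trace:
#0 VA=0x34000045C (r,kernel):
  [0] read 0x3B idx=13: raw=0x3F087 flags P=1 W=1 U=1 S=1
  → PA=0x3F45C (huge @L0)  (1 entries read)
#1 VA=0x302014184 (r,kernel):
  [0] read 0x3B idx=12: raw=0x42007 flags P=1 W=1 U=1 S=0
  [1] read 0x42 idx=16: raw=0x45007 flags P=1 W=1 U=1 S=0
  [2] read 0x45 idx=20: raw=0x46007 flags P=1 W=1 U=1 S=0
  → PA=0x46184  (3 entries read)
#2 VA=0x680000214 (r,kernel):
  [0] read 0x3B idx=26: raw=0x4A087 flags P=1 W=1 U=1 S=1
  → PA=0x4A214 (huge @L0)  (1 entries read)
#3 VA=0x42200732 (r,kernel):
  [0] read 0x3B idx=1: raw=0x4C007 flags P=1 W=1 U=1 S=0
  [1] read 0x4C idx=17: raw=0x4D087 flags P=1 W=1 U=1 S=1
  → PA=0x4D732 (huge @L1)  (2 entries read)
#4 VA=0x583E00F37 (r,kernel):
  [0] read 0x3B idx=22: raw=0x4F007 flags P=1 W=1 U=1 S=0
  [1] read 0x4F idx=31: raw=0x69006 flags P=0 W=1 U=1 S=0
  → PAGE_NOT_PRESENT  (2 entries read)

TLB: [["0x680000", "0x4A"], ["0x42200", "0x4D"]]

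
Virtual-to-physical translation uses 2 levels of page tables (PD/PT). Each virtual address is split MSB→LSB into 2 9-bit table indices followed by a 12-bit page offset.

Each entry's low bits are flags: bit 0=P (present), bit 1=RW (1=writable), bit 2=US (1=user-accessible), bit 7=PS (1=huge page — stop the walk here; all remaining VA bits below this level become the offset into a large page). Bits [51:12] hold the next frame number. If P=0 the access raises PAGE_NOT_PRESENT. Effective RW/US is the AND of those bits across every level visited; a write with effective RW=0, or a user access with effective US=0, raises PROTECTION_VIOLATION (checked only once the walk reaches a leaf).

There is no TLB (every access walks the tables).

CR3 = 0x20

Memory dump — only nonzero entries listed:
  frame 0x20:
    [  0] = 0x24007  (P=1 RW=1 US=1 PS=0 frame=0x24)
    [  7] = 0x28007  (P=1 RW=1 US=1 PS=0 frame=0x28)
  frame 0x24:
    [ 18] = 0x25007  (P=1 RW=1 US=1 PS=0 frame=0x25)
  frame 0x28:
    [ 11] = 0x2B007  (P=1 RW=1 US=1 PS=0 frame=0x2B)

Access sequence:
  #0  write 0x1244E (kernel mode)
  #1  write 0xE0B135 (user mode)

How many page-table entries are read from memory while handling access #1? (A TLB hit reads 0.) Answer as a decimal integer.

Walk each access:
#0 VA=0x1244E (w,kernel):
  L0 @0x20[0] → 0x24007  P=1,RW=1,US=1,PS=0
  L1 @0x24[18] → 0x25007  P=1,RW=1,US=1,PS=0
  ⇒ phys 0x2544E  [2 reads]
#1 VA=0xE0B135 (w,user):
  L0 @0x20[7] → 0x28007  P=1,RW=1,US=1,PS=0
  L1 @0x28[11] → 0x2B007  P=1,RW=1,US=1,PS=0
  ⇒ phys 0x2B135  [2 reads]

Entries read for #1: 2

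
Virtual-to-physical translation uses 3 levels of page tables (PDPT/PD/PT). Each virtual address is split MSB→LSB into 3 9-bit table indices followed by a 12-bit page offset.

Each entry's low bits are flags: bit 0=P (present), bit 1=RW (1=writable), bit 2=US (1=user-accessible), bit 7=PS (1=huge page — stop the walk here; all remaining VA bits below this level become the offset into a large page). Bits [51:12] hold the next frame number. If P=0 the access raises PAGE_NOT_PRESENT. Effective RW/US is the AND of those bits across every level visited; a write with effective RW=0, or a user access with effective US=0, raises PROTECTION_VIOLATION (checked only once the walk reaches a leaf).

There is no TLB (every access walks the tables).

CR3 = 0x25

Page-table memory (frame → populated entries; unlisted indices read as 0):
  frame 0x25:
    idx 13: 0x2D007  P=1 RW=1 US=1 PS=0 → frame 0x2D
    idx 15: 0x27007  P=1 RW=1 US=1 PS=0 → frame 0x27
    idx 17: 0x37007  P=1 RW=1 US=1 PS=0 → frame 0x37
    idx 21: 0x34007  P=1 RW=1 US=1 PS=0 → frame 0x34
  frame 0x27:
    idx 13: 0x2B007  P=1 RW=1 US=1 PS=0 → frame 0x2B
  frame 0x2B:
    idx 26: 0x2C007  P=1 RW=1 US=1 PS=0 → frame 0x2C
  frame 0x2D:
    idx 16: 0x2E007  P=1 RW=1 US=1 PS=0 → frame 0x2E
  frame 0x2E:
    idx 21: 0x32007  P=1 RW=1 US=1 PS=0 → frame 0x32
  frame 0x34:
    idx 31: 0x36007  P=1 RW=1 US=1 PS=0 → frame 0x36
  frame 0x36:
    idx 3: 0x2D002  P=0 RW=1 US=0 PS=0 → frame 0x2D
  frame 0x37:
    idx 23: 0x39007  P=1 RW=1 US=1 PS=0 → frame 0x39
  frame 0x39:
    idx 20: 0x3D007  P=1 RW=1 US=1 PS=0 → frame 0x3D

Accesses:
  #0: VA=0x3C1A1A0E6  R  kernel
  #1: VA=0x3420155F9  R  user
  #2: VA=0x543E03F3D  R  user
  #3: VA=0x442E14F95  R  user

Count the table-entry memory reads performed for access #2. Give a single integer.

Trace:
#0 VA=0x3C1A1A0E6 (r,kernel):
  lvl0: tbl 0x25, slot 15 ⇒ 0x27007 (P1/RW1/US1/PS0)
  lvl1: tbl 0x27, slot 13 ⇒ 0x2B007 (P1/RW1/US1/PS0)
  lvl2: tbl 0x2B, slot 26 ⇒ 0x2C007 (P1/RW1/US1/PS0)
  ✓ 0x2C0E6  — 3 lookups
#1 VA=0x3420155F9 (r,user):
  lvl0: tbl 0x25, slot 13 ⇒ 0x2D007 (P1/RW1/US1/PS0)
  lvl1: tbl 0x2D, slot 16 ⇒ 0x2E007 (P1/RW1/US1/PS0)
  lvl2: tbl 0x2E, slot 21 ⇒ 0x32007 (P1/RW1/US1/PS0)
  ✓ 0x325F9  — 3 lookups
#2 VA=0x543E03F3D (r,user):
  lvl0: tbl 0x25, slot 21 ⇒ 0x34007 (P1/RW1/US1/PS0)
  lvl1: tbl 0x34, slot 31 ⇒ 0x36007 (P1/RW1/US1/PS0)
  lvl2: tbl 0x36, slot 3 ⇒ 0x2D002 (P0/RW1/US0/PS0)
  ✗ PAGE_NOT_PRESENT  [3 reads]
#3 VA=0x442E14F95 (r,user):
  lvl0: tbl 0x25, slot 17 ⇒ 0x37007 (P1/RW1/US1/PS0)
  lvl1: tbl 0x37, slot 23 ⇒ 0x39007 (P1/RW1/US1/PS0)
  lvl2: tbl 0x39, slot 20 ⇒ 0x3D007 (P1/RW1/US1/PS0)
  ✓ 0x3DF95  — 3 lookups

Entries read for #2: 3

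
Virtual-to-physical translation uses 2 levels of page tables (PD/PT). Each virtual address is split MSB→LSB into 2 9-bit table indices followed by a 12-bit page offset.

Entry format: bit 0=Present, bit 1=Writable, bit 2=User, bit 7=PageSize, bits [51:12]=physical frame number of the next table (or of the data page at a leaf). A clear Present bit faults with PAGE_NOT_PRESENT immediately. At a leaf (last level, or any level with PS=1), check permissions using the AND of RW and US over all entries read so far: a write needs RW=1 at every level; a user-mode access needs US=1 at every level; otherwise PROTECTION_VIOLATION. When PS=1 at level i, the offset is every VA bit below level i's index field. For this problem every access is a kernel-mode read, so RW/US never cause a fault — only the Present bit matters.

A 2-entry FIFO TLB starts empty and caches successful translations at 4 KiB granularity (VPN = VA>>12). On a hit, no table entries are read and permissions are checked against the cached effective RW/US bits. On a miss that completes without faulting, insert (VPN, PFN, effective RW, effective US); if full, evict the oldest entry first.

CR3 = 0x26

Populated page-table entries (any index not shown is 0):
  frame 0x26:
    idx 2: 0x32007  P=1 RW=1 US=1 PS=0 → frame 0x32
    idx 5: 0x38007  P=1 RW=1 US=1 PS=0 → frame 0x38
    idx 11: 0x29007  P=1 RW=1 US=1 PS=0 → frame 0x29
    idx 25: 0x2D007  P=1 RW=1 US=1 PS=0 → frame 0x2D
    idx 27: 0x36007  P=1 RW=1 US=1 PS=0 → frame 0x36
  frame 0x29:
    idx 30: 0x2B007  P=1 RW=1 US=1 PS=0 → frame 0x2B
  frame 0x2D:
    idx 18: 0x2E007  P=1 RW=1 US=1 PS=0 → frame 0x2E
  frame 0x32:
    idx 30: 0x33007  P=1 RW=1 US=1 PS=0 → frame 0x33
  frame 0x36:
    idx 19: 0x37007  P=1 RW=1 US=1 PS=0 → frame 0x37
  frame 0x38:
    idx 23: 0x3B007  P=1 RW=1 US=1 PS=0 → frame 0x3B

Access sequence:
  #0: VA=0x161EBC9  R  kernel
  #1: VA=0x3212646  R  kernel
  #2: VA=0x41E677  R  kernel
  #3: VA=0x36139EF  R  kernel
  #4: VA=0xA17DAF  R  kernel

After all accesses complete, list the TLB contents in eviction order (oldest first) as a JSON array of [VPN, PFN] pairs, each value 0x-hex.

Walk each access:
#0 VA=0x161EBC9 (r,kernel):
  L0: frame=0x26 idx=11 entry=0x29007 [P=1 RW=1 US=1 PS=0]
  L1: frame=0x29 idx=30 entry=0x2B007 [P=1 RW=1 US=1 PS=0]
  → PA=0x2BBC9  (2 entries read)
#1 VA=0x3212646 (r,kernel):
  L0: frame=0x26 idx=25 entry=0x2D007 [P=1 RW=1 US=1 PS=0]
  L1: frame=0x2D idx=18 entry=0x2E007 [P=1 RW=1 US=1 PS=0]
  → PA=0x2E646  (2 entries read)
#2 VA=0x41E677 (r,kernel):
  L0: frame=0x26 idx=2 entry=0x32007 [P=1 RW=1 US=1 PS=0]
  L1: frame=0x32 idx=30 entry=0x33007 [P=1 RW=1 US=1 PS=0]
  → PA=0x33677  (2 entries read)
#3 VA=0x36139EF (r,kernel):
  L0: frame=0x26 idx=27 entry=0x36007 [P=1 RW=1 US=1 PS=0]
  L1: frame=0x36 idx=19 entry=0x37007 [P=1 RW=1 US=1 PS=0]
  → PA=0x379EF  (2 entries read)
#4 VA=0xA17DAF (r,kernel):
  L0: frame=0x26 idx=5 entry=0x38007 [P=1 RW=1 US=1 PS=0]
  L1: frame=0x38 idx=23 entry=0x3B007 [P=1 RW=1 US=1 PS=0]
  → PA=0x3BDAF  (2 entries read)

TLB: [["0x3613", "0x37"], ["0xA17", "0x3B"]]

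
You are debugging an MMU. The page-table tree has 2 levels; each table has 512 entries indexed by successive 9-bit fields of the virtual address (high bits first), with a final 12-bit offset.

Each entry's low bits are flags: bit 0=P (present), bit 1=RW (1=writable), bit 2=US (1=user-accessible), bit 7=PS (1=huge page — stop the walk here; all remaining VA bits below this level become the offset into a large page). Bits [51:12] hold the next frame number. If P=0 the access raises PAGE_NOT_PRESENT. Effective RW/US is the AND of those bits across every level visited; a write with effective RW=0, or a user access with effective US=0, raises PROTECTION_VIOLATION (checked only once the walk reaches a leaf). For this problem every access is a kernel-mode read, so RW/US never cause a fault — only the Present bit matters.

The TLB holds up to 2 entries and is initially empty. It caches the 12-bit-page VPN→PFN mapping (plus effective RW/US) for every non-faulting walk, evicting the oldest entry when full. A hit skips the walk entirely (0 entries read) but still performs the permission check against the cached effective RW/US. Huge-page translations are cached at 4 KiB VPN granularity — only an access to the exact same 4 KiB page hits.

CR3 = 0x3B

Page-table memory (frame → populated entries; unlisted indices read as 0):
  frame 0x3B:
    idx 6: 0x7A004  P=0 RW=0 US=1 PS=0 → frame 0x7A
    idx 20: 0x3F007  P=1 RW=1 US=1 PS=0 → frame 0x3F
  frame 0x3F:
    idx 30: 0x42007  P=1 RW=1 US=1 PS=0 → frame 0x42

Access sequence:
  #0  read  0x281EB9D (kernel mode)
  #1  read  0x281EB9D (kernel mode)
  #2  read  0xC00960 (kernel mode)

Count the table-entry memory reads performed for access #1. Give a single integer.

Walk each access:
#0 VA=0x281EB9D (r,kernel):
  lvl0: tbl 0x3B, slot 20 ⇒ 0x3F007 (P1/RW1/US1/PS0)
  lvl1: tbl 0x3F, slot 30 ⇒ 0x42007 (P1/RW1/US1/PS0)
  → PA=0x42B9D  (2 entries read)
#1 VA=0x281EB9D (r,kernel):
  TLB hit vpn=0x281E → PA=0x42B9D
#2 VA=0xC00960 (r,kernel):
  lvl0: tbl 0x3B, slot 6 ⇒ 0x7A004 (P0/RW0/US1/PS0)
  ✗ PAGE_NOT_PRESENT  [1 reads]

Entries read for #1: 0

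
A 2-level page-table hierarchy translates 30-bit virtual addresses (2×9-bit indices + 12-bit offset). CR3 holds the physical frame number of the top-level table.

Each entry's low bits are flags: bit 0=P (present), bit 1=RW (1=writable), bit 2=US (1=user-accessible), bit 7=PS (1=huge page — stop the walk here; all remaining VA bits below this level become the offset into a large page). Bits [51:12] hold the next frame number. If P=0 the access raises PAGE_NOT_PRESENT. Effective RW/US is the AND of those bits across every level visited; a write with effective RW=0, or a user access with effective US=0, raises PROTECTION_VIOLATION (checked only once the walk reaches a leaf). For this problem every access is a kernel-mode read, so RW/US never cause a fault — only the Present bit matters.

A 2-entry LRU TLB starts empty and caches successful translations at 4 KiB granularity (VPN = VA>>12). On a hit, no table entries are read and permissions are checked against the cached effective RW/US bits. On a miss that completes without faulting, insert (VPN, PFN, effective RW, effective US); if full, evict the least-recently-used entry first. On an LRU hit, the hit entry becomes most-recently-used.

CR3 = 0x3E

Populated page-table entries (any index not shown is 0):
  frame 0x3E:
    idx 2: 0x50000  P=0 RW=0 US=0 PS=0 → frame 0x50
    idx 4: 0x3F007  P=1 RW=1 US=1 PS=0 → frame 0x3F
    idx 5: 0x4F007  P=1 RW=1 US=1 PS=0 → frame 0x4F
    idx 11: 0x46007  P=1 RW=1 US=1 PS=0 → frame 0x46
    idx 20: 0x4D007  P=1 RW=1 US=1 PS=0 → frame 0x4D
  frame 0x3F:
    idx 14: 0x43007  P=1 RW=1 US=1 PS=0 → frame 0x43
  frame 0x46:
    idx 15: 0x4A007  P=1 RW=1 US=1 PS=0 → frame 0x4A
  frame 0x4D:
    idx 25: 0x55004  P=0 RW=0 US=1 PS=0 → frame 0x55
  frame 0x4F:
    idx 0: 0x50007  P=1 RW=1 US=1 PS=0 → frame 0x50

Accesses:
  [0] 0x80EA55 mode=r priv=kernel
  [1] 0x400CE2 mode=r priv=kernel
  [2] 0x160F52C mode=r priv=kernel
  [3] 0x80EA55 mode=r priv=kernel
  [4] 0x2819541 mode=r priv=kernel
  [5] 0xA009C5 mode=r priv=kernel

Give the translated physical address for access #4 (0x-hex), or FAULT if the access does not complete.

Trace:
#0 VA=0x80EA55 (r,kernel):
  L0: frame=0x3E idx=4 entry=0x3F007 [P=1 RW=1 US=1 PS=0]
  L1: frame=0x3F idx=14 entry=0x43007 [P=1 RW=1 US=1 PS=0]
  ⇒ phys 0x43A55  [2 reads]
#1 VA=0x400CE2 (r,kernel):
  L0: frame=0x3E idx=2 entry=0x50000 [P=0 RW=0 US=0 PS=0]
  → PAGE_NOT_PRESENT  (1 entries read)
#2 VA=0x160F52C (r,kernel):
  L0: frame=0x3E idx=11 entry=0x46007 [P=1 RW=1 US=1 PS=0]
  L1: frame=0x46 idx=15 entry=0x4A007 [P=1 RW=1 US=1 PS=0]
  ⇒ phys 0x4A52C  [2 reads]
#3 VA=0x80EA55 (r,kernel):
  TLB hit vpn=0x80E → PA=0x43A55
#4 VA=0x2819541 (r,kernel):
  L0: frame=0x3E idx=20 entry=0x4D007 [P=1 RW=1 US=1 PS=0]
  L1: frame=0x4D idx=25 entry=0x55004 [P=0 RW=0 US=1 PS=0]
  → PAGE_NOT_PRESENT  (2 entries read)
#5 VA=0xA009C5 (r,kernel):
  L0: frame=0x3E idx=5 entry=0x4F007 [P=1 RW=1 US=1 PS=0]
  L1: frame=0x4F idx=0 entry=0x50007 [P=1 RW=1 US=1 PS=0]
  ⇒ phys 0x509C5  [2 reads]

Access #4 PA: FAULT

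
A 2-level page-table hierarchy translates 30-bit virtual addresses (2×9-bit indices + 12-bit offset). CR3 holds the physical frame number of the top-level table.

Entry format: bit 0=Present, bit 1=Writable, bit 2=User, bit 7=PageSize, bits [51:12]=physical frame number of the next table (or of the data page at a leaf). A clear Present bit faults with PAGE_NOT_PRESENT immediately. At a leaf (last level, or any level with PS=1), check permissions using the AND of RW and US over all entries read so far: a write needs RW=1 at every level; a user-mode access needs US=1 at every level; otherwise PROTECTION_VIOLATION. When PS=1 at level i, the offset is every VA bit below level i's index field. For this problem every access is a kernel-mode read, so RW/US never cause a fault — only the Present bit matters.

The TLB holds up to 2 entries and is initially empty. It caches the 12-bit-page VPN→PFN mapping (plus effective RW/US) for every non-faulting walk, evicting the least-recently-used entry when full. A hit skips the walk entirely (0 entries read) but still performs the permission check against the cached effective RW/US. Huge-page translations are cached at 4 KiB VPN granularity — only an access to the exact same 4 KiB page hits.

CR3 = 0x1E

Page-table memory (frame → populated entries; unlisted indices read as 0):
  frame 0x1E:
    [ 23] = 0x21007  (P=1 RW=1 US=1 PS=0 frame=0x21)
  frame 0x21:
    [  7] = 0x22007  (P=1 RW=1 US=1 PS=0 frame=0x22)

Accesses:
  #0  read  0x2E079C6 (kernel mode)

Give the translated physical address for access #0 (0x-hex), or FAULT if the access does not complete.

Per-access translation:
#0 VA=0x2E079C6 (r,kernel):
  lvl0: tbl 0x1E, slot 23 ⇒ 0x21007 (P1/RW1/US1/PS0)
  lvl1: tbl 0x21, slot 7 ⇒ 0x22007 (P1/RW1/US1/PS0)
  ⇒ phys 0x229C6  [2 reads]

Access #0 PA: 0x229C6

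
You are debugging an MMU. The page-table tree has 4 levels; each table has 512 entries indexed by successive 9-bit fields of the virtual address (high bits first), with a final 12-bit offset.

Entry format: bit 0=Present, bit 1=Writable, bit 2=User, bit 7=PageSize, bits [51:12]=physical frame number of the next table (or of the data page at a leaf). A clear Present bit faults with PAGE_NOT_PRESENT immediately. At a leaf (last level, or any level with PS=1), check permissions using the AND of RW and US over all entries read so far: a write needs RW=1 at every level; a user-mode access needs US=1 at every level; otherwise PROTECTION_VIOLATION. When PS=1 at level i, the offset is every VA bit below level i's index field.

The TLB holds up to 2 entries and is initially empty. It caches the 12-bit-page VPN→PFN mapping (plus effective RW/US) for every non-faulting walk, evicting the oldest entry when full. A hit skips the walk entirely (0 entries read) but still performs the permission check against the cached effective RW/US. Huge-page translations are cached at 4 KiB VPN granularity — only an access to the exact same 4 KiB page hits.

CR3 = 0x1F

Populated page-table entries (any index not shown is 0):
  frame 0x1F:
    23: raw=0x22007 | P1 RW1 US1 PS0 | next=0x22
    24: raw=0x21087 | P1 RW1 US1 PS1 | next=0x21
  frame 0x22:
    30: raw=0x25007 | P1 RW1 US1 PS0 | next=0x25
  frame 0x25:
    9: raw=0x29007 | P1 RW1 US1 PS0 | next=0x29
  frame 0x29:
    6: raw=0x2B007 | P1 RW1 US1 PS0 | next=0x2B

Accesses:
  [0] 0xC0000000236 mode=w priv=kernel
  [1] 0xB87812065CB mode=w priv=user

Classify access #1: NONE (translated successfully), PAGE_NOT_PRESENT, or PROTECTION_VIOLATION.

Trace:
#0 VA=0xC0000000236 (w,kernel):
  lvl0: tbl 0x1F, slot 24 ⇒ 0x21087 (P1/RW1/US1/PS1)
  ⇒ phys 0x21236 (huge @L0)  [1 reads]
#1 VA=0xB87812065CB (w,user):
  lvl0: tbl 0x1F, slot 23 ⇒ 0x22007 (P1/RW1/US1/PS0)
  lvl1: tbl 0x22, slot 30 ⇒ 0x25007 (P1/RW1/US1/PS0)
  lvl2: tbl 0x25, slot 9 ⇒ 0x29007 (P1/RW1/US1/PS0)
  lvl3: tbl 0x29, slot 6 ⇒ 0x2B007 (P1/RW1/US1/PS0)
  ⇒ phys 0x2B5CB  [4 reads]

Access #1 fault: NONE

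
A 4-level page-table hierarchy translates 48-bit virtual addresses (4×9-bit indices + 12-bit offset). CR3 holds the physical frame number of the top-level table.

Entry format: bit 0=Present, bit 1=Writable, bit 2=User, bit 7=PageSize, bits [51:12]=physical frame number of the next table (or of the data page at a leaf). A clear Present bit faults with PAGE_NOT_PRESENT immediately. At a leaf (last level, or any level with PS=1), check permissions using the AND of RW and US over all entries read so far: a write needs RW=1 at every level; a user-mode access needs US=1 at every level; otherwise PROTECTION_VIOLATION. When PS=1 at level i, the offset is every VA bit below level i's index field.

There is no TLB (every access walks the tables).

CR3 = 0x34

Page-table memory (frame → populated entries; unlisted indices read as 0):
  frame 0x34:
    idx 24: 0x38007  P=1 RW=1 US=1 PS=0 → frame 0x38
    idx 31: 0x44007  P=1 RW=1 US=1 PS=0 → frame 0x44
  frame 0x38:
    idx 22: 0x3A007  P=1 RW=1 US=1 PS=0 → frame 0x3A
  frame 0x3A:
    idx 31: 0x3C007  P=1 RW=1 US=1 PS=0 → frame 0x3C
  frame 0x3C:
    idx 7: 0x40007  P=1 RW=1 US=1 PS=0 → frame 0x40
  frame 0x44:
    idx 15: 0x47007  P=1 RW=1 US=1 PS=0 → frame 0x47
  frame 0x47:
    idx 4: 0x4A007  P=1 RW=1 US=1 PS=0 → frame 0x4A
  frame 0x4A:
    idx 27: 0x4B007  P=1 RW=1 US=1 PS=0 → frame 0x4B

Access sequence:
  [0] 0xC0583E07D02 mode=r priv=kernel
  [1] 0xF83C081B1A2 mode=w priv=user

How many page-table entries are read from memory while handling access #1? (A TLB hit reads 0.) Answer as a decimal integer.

Walk each access:
#0 VA=0xC0583E07D02 (r,kernel):
  L0: frame=0x34 idx=24 entry=0x38007 [P=1 RW=1 US=1 PS=0]
  L1: frame=0x38 idx=22 entry=0x3A007 [P=1 RW=1 US=1 PS=0]
  L2: frame=0x3A idx=31 entry=0x3C007 [P=1 RW=1 US=1 PS=0]
  L3: frame=0x3C idx=7 entry=0x40007 [P=1 RW=1 US=1 PS=0]
  → PA=0x40D02  (4 entries read)
#1 VA=0xF83C081B1A2 (w,user):
  L0: frame=0x34 idx=31 entry=0x44007 [P=1 RW=1 US=1 PS=0]
  L1: frame=0x44 idx=15 entry=0x47007 [P=1 RW=1 US=1 PS=0]
  L2: frame=0x47 idx=4 entry=0x4A007 [P=1 RW=1 US=1 PS=0]
  L3: frame=0x4A idx=27 entry=0x4B007 [P=1 RW=1 US=1 PS=0]
  → PA=0x4B1A2  (4 entries read)

Entries read for #1: 4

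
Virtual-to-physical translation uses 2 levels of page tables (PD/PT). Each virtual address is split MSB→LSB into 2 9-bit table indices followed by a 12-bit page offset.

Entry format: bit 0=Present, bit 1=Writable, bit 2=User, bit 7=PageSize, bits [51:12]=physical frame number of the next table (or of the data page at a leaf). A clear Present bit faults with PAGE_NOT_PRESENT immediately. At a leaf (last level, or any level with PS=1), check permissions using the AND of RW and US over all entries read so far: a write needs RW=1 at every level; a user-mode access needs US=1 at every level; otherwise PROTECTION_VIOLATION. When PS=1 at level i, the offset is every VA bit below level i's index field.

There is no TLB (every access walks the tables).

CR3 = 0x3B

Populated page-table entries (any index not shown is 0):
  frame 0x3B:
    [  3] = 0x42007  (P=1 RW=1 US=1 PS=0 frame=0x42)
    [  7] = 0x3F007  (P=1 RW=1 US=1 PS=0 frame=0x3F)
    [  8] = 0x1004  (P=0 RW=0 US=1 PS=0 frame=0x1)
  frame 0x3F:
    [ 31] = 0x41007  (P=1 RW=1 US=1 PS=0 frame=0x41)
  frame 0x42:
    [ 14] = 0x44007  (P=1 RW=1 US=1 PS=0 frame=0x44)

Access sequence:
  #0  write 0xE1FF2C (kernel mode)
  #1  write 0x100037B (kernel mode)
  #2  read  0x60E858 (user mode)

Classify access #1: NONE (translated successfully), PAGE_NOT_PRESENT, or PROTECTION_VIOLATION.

Per-access translation:
#0 VA=0xE1FF2C (w,kernel):
  L0: frame=0x3B idx=7 entry=0x3F007 [P=1 RW=1 US=1 PS=0]
  L1: frame=0x3F idx=31 entry=0x41007 [P=1 RW=1 US=1 PS=0]
  ✓ 0x41F2C  — 2 lookups
#1 VA=0x100037B (w,kernel):
  L0: frame=0x3B idx=8 entry=0x1004 [P=0 RW=0 US=1 PS=0]
  ✗ PAGE_NOT_PRESENT  [1 reads]
#2 VA=0x60E858 (r,user):
  L0: frame=0x3B idx=3 entry=0x42007 [P=1 RW=1 US=1 PS=0]
  L1: frame=0x42 idx=14 entry=0x44007 [P=1 RW=1 US=1 PS=0]
  ✓ 0x44858  — 2 lookups

Access #1 fault: PAGE_NOT_PRESENT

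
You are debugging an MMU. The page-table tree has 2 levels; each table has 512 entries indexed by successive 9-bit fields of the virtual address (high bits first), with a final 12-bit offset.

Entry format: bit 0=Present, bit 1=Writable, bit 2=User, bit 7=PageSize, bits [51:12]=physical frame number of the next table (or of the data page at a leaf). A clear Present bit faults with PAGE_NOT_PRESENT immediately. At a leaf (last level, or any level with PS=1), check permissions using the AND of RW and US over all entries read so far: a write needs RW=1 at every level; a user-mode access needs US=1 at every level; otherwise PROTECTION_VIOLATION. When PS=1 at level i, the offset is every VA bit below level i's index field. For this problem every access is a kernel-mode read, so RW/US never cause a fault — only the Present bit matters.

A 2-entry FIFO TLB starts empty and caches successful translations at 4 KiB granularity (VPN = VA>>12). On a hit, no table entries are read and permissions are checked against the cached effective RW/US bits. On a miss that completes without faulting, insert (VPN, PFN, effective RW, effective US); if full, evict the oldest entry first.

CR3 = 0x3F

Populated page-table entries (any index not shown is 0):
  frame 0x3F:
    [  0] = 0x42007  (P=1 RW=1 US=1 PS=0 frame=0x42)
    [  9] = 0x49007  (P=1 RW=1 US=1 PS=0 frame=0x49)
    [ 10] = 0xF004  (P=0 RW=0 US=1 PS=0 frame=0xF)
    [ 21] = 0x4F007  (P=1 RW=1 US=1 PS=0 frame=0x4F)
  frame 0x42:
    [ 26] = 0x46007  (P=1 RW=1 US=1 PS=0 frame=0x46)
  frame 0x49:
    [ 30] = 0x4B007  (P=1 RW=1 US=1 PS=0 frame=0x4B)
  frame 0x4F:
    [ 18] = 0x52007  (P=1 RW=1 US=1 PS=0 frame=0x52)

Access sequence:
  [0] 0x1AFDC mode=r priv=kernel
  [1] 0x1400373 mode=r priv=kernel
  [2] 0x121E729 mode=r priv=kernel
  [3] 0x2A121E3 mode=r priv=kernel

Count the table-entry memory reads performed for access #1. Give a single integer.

Per-access translation:
#0 VA=0x1AFDC (r,kernel):
  lvl0: tbl 0x3F, slot 0 ⇒ 0x42007 (P1/RW1/US1/PS0)
  lvl1: tbl 0x42, slot 26 ⇒ 0x46007 (P1/RW1/US1/PS0)
  ⇒ phys 0x46FDC  [2 reads]
#1 VA=0x1400373 (r,kernel):
  lvl0: tbl 0x3F, slot 10 ⇒ 0xF004 (P0/RW0/US1/PS0)
  ⇒ fault: PAGE_NOT_PRESENT  — 1 lookups
#2 VA=0x121E729 (r,kernel):
  lvl0: tbl 0x3F, slot 9 ⇒ 0x49007 (P1/RW1/US1/PS0)
  lvl1: tbl 0x49, slot 30 ⇒ 0x4B007 (P1/RW1/US1/PS0)
  ⇒ phys 0x4B729  [2 reads]
#3 VA=0x2A121E3 (r,kernel):
  lvl0: tbl 0x3F, slot 21 ⇒ 0x4F007 (P1/RW1/US1/PS0)
  lvl1: tbl 0x4F, slot 18 ⇒ 0x52007 (P1/RW1/US1/PS0)
  ⇒ phys 0x521E3  [2 reads]

Entries read for #1: 1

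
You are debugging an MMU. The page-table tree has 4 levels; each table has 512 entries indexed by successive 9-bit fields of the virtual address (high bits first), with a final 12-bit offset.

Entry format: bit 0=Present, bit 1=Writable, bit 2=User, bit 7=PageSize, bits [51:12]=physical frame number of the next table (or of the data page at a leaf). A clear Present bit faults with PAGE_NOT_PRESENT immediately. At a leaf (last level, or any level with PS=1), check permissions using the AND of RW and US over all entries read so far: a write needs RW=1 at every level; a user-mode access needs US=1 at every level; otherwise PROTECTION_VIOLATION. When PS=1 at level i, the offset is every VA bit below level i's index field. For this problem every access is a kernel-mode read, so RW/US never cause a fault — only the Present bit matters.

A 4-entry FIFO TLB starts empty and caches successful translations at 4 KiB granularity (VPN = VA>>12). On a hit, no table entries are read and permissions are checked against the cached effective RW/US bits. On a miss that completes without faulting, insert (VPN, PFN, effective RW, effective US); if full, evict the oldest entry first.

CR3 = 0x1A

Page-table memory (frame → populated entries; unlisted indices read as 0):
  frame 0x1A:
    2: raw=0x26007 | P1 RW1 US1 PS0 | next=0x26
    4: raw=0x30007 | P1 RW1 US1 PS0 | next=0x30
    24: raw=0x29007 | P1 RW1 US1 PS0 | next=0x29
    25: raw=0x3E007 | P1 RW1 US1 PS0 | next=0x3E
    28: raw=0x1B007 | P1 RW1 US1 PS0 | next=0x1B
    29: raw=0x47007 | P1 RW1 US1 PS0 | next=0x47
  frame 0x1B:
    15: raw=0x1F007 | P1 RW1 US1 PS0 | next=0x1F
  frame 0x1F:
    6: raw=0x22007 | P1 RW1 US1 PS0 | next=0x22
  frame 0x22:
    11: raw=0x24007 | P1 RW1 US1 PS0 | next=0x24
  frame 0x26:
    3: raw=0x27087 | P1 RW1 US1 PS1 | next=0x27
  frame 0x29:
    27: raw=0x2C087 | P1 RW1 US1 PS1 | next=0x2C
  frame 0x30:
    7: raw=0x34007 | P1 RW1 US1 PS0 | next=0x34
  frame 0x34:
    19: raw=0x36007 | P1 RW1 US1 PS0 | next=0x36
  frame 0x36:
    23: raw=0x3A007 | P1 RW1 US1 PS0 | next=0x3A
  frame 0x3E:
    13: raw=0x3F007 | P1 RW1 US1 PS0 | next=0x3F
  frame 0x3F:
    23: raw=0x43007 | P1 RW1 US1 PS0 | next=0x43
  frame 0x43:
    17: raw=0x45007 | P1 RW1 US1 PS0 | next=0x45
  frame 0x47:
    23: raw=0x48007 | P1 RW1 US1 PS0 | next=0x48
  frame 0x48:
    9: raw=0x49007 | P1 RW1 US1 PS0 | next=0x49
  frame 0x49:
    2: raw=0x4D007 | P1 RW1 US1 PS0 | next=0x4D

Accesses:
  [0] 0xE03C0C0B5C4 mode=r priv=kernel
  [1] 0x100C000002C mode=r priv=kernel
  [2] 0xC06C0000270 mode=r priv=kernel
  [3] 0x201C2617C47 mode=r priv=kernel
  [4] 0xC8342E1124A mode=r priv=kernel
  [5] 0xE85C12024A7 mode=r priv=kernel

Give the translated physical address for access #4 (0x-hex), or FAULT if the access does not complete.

Per-access translation:
#0 VA=0xE03C0C0B5C4 (r,kernel):
  [0] read 0x1A idx=28: raw=0x1B007 flags P=1 W=1 U=1 S=0
  [1] read 0x1B idx=15: raw=0x1F007 flags P=1 W=1 U=1 S=0
  [2] read 0x1F idx=6: raw=0x22007 flags P=1 W=1 U=1 S=0
  [3] read 0x22 idx=11: raw=0x24007 flags P=1 W=1 U=1 S=0
  → PA=0x245C4  (4 entries read)
#1 VA=0x100C000002C (r,kernel):
  [0] read 0x1A idx=2: raw=0x26007 flags P=1 W=1 U=1 S=0
  [1] read 0x26 idx=3: raw=0x27087 flags P=1 W=1 U=1 S=1
  → PA=0x2702C (huge @L1)  (2 entries read)
#2 VA=0xC06C0000270 (r,kernel):
  [0] read 0x1A idx=24: raw=0x29007 flags P=1 W=1 U=1 S=0
  [1] read 0x29 idx=27: raw=0x2C087 flags P=1 W=1 U=1 S=1
  → PA=0x2C270 (huge @L1)  (2 entries read)
#3 VA=0x201C2617C47 (r,kernel):
  [0] read 0x1A idx=4: raw=0x30007 flags P=1 W=1 U=1 S=0
  [1] read 0x30 idx=7: raw=0x34007 flags P=1 W=1 U=1 S=0
  [2] read 0x34 idx=19: raw=0x36007 flags P=1 W=1 U=1 S=0
  [3] read 0x36 idx=23: raw=0x3A007 flags P=1 W=1 U=1 S=0
  → PA=0x3AC47  (4 entries read)
#4 VA=0xC8342E1124A (r,kernel):
  [0] read 0x1A idx=25: raw=0x3E007 flags P=1 W=1 U=1 S=0
  [1] read 0x3E idx=13: raw=0x3F007 flags P=1 W=1 U=1 S=0
  [2] read 0x3F idx=23: raw=0x43007 flags P=1 W=1 U=1 S=0
  [3] read 0x43 idx=17: raw=0x45007 flags P=1 W=1 U=1 S=0
  → PA=0x4524A  (4 entries read)
#5 VA=0xE85C12024A7 (r,kernel):
  [0] read 0x1A idx=29: raw=0x47007 flags P=1 W=1 U=1 S=0
  [1] read 0x47 idx=23: raw=0x48007 flags P=1 W=1 U=1 S=0
  [2] read 0x48 idx=9: raw=0x49007 flags P=1 W=1 U=1 S=0
  [3] read 0x49 idx=2: raw=0x4D007 flags P=1 W=1 U=1 S=0
  → PA=0x4D4A7  (4 entries read)

Access #4 PA: 0x4524A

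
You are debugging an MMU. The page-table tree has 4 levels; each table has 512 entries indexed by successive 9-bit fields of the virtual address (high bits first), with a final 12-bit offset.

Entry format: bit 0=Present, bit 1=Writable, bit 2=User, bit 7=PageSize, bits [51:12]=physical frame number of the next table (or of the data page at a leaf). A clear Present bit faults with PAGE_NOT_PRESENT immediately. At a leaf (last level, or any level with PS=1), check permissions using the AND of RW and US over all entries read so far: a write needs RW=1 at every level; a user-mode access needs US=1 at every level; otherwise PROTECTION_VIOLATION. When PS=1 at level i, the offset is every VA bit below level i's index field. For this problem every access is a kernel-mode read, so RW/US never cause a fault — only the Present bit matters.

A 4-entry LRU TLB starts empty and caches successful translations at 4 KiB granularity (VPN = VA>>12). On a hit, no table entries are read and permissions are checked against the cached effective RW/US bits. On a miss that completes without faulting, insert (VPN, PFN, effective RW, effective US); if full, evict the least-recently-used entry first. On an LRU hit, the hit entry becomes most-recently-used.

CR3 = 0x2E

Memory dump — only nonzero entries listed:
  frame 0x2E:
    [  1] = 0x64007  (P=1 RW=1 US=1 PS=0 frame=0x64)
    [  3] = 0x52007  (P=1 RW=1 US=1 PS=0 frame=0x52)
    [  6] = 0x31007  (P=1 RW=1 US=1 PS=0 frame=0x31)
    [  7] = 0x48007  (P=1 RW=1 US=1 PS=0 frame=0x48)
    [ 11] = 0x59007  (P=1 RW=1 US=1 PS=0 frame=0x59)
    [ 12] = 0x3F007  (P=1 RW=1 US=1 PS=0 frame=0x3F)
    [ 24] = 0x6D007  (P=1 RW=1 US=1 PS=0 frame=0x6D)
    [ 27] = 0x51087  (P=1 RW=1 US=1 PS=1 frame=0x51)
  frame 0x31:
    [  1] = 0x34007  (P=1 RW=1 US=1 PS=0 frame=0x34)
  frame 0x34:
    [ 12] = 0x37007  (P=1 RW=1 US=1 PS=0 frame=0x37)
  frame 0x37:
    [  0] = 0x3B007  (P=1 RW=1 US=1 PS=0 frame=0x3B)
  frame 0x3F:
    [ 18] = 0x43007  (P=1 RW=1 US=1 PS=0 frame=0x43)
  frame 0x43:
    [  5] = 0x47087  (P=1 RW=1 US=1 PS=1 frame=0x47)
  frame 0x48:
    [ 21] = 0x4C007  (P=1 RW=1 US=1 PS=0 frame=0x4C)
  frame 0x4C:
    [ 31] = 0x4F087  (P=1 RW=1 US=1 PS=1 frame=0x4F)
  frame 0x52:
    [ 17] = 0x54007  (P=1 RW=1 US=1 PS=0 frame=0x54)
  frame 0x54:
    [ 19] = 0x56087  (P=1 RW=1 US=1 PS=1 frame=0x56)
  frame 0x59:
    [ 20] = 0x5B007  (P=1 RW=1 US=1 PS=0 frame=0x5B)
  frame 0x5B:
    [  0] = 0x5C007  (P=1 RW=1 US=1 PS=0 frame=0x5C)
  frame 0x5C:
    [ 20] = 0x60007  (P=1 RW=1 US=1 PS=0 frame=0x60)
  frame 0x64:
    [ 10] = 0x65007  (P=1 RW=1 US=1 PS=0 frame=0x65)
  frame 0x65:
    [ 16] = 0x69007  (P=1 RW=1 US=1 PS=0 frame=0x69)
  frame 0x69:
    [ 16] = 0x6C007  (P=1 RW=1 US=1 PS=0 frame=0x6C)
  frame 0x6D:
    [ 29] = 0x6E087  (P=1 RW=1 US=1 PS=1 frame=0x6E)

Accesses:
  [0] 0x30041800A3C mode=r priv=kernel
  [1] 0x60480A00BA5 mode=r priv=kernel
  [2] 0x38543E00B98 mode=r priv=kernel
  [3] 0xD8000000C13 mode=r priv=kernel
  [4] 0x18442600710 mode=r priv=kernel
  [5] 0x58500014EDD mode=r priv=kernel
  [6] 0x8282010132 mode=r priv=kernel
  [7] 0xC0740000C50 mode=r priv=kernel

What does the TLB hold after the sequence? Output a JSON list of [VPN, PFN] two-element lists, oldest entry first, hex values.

Per-access translation:
#0 VA=0x30041800A3C (r,kernel):
  L0 @0x2E[6] → 0x31007  P=1,RW=1,US=1,PS=0
  L1 @0x31[1] → 0x34007  P=1,RW=1,US=1,PS=0
  L2 @0x34[12] → 0x37007  P=1,RW=1,US=1,PS=0
  L3 @0x37[0] → 0x3B007  P=1,RW=1,US=1,PS=0
  ✓ 0x3BA3C  — 4 lookups
#1 VA=0x60480A00BA5 (r,kernel):
  L0 @0x2E[12] → 0x3F007  P=1,RW=1,US=1,PS=0
  L1 @0x3F[18] → 0x43007  P=1,RW=1,US=1,PS=0
  L2 @0x43[5] → 0x47087  P=1,RW=1,US=1,PS=1
  ✓ 0x47BA5 (huge @L2)  — 3 lookups
#2 VA=0x38543E00B98 (r,kernel):
  L0 @0x2E[7] → 0x48007  P=1,RW=1,US=1,PS=0
  L1 @0x48[21] → 0x4C007  P=1,RW=1,US=1,PS=0
  L2 @0x4C[31] → 0x4F087  P=1,RW=1,US=1,PS=1
  ✓ 0x4FB98 (huge @L2)  — 3 lookups
#3 VA=0xD8000000C13 (r,kernel):
  L0 @0x2E[27] → 0x51087  P=1,RW=1,US=1,PS=1
  ✓ 0x51C13 (huge @L0)  — 1 lookups
#4 VA=0x18442600710 (r,kernel):
  L0 @0x2E[3] → 0x52007  P=1,RW=1,US=1,PS=0
  L1 @0x52[17] → 0x54007  P=1,RW=1,US=1,PS=0
  L2 @0x54[19] → 0x56087  P=1,RW=1,US=1,PS=1
  ✓ 0x56710 (huge @L2)  — 3 lookups
#5 VA=0x58500014EDD (r,kernel):
  L0 @0x2E[11] → 0x59007  P=1,RW=1,US=1,PS=0
  L1 @0x59[20] → 0x5B007  P=1,RW=1,US=1,PS=0
  L2 @0x5B[0] → 0x5C007  P=1,RW=1,US=1,PS=0
  L3 @0x5C[20] → 0x60007  P=1,RW=1,US=1,PS=0
  ✓ 0x60EDD  — 4 lookups
#6 VA=0x8282010132 (r,kernel):
  L0 @0x2E[1] → 0x64007  P=1,RW=1,US=1,PS=0
  L1 @0x64[10] → 0x65007  P=1,RW=1,US=1,PS=0
  L2 @0x65[16] → 0x69007  P=1,RW=1,US=1,PS=0
  L3 @0x69[16] → 0x6C007  P=1,RW=1,US=1,PS=0
  ✓ 0x6C132  — 4 lookups
#7 VA=0xC0740000C50 (r,kernel):
  L0 @0x2E[24] → 0x6D007  P=1,RW=1,US=1,PS=0
  L1 @0x6D[29] → 0x6E087  P=1,RW=1,US=1,PS=1
  ✓ 0x6EC50 (huge @L1)  — 2 lookups

TLB: [["0x18442600", "0x56"], ["0x58500014", "0x60"], ["0x8282010", "0x6C"], ["0xC0740000", "0x6E"]]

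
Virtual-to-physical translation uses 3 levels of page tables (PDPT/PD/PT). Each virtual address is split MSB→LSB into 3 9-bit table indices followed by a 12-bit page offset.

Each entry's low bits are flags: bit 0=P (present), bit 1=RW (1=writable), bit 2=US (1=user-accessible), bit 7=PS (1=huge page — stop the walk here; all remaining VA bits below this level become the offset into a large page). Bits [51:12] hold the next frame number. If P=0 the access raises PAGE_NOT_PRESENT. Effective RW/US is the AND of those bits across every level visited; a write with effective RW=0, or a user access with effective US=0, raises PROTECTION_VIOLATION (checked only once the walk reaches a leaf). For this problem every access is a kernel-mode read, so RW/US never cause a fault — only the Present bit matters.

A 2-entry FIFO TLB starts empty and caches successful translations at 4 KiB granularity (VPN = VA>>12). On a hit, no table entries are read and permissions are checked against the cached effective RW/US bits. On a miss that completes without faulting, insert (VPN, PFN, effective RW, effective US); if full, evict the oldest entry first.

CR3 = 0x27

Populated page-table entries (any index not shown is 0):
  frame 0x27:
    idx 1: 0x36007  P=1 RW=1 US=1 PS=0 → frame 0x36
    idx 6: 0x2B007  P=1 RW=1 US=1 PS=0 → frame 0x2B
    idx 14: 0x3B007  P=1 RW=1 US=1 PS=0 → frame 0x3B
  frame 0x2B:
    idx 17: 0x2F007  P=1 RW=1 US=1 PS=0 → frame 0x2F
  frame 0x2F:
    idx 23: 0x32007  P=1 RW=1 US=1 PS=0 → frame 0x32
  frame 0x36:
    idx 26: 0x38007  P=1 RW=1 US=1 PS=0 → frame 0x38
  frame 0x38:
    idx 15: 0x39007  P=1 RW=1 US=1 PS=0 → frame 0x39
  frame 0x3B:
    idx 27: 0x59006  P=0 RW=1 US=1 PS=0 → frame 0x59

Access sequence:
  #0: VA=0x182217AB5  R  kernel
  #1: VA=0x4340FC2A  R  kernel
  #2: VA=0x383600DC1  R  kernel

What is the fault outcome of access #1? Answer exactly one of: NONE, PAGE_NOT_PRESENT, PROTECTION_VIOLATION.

Trace:
#0 VA=0x182217AB5 (r,kernel):
  L0 @0x27[6] → 0x2B007  P=1,RW=1,US=1,PS=0
  L1 @0x2B[17] → 0x2F007  P=1,RW=1,US=1,PS=0
  L2 @0x2F[23] → 0x32007  P=1,RW=1,US=1,PS=0
  ⇒ phys 0x32AB5  [3 reads]
#1 VA=0x4340FC2A (r,kernel):
  L0 @0x27[1] → 0x36007  P=1,RW=1,US=1,PS=0
  L1 @0x36[26] → 0x38007  P=1,RW=1,US=1,PS=0
  L2 @0x38[15] → 0x39007  P=1,RW=1,US=1,PS=0
  ⇒ phys 0x39C2A  [3 reads]
#2 VA=0x383600DC1 (r,kernel):
  L0 @0x27[14] → 0x3B007  P=1,RW=1,US=1,PS=0
  L1 @0x3B[27] → 0x59006  P=0,RW=1,US=1,PS=0
  ✗ PAGE_NOT_PRESENT  [2 reads]

Access #1 fault: NONE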